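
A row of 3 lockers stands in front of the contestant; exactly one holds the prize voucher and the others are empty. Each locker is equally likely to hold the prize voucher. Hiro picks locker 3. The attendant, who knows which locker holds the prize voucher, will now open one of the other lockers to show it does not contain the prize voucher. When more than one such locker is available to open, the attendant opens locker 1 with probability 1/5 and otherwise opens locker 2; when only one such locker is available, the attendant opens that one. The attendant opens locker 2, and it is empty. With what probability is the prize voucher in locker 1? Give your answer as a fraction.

5/9

Apply Bayes' rule, conditioning on where the prize voucher actually is.
If it is in locker 1 (prior 1/3): only locker 2 is available, probability 1; weight (1/3)·1 = 1/3.
If it is in locker 2 (prior 1/3): the attendant opened locker 2, so this case is ruled out; weight (1/3)·0 = 0.
If it is in locker 3 (prior 1/3): locker 1 is available but not opened, probability 4/5; weight (1/3)·(4/5) = 4/15.
The weights sum to 3/5.
So P(the prize voucher in locker 1 | the attendant opened locker 2) = (1/3) / (3/5) = 5/9.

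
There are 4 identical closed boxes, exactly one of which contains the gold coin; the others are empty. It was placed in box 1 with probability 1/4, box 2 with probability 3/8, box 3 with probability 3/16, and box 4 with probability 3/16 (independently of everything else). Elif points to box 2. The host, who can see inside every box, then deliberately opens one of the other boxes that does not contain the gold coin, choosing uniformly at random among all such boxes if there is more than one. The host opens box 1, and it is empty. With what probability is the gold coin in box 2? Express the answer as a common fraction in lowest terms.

Condition on the true location of the gold coin.
If it is in box 1 (prior 1/4): the host opened box 1, so this case is ruled out; weight (1/4)·0 = 0.
If it is in box 2 (prior 3/8): the host has 3 equally likely choices, so probability 1/3; weight (3/8)·(1/3) = 1/8.
If it is in either of boxes 3 and 4 (prior 3/16 each): the host has 2 equally likely choices, so probability 1/2; weight (3/16)·(1/2) = 3/32 each.
The weights sum to 5/16.
So P(the gold coin in box 2 | the host opened box 1) = (1/8) / (5/16) = 2/5.

2/5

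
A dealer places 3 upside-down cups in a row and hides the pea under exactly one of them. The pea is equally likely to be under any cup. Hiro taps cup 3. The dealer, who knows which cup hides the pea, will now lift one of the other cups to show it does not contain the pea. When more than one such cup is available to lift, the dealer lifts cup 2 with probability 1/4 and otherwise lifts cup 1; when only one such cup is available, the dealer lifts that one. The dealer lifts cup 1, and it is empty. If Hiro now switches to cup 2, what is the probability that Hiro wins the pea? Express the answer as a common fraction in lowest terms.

Apply Bayes' rule, conditioning on where the pea actually is.
If it is under cup 1 (prior 1/3): the dealer opened cup 1, so this case is ruled out; weight (1/3)·0 = 0.
If it is under cup 2 (prior 1/3): only cup 1 is available, probability 1; weight (1/3)·1 = 1/3.
If it is under cup 3 (prior 1/3): cup 2 is available but not opened, probability 3/4; weight (1/3)·(3/4) = 1/4.
The weights sum to 7/12.
So P(the pea under cup 2 | the dealer opened cup 1) = (1/3) / (7/12) = 4/7.

4/7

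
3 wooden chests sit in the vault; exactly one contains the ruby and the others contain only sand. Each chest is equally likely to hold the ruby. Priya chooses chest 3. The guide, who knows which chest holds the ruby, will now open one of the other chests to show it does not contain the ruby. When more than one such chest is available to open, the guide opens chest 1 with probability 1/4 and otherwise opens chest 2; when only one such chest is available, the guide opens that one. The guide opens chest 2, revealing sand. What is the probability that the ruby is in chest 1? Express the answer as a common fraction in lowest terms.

Consider each possible location of the ruby in turn.
If it is in chest 1 (prior 1/3): only chest 2 is available, probability 1; weight (1/3)·1 = 1/3.
If it is in chest 2 (prior 1/3): the guide opened chest 2, so this case is ruled out; weight (1/3)·0 = 0.
If it is in chest 3 (prior 1/3): chest 1 is available but not opened, probability 3/4; weight (1/3)·(3/4) = 1/4.
The weights sum to 7/12.
So P(the ruby in chest 1 | the guide opened chest 2) = (1/3) / (7/12) = 4/7.

4/7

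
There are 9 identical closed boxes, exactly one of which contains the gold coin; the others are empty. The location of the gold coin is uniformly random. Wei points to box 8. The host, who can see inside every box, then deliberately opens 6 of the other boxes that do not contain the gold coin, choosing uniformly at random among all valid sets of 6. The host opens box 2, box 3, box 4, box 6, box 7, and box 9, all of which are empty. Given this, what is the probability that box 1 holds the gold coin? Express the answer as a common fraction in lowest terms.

4/9

Consider each possible location of the gold coin in turn.
If it is in either of boxes 1 and 5 (prior 1/9 each): the host has 7 equally likely choices, so probability 1/7; weight (1/9)·(1/7) = 1/63 each.
If it is in any of boxes 2, 3, 4, 6, 7, and 9 (prior 1/9 each): that box was opened and seen not to hold the prize — ruled out; weight (1/9)·0 = 0 each.
If it is in box 8 (prior 1/9): the host has 28 equally likely choices, so probability 1/28; weight (1/9)·(1/28) = 1/252.
The weights sum to 1/28.
So P(the gold coin in box 1 | the host opened box 2, box 3, box 4, box 6, box 7, and box 9) = (1/63) / (1/28) = 4/9.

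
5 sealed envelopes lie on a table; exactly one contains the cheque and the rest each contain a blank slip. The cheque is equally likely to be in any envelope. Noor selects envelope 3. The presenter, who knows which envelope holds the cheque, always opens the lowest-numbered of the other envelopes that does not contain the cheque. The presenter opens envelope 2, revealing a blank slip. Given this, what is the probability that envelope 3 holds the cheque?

0

Condition on the true location of the cheque.
If it is in envelope 1 (prior 1/5): envelope 2 is the lowest-numbered option available, probability 1; weight (1/5)·1 = 1/5.
If it is in envelope 2 (prior 1/5): the presenter opened envelope 2, so this case is ruled out; weight (1/5)·0 = 0.
If it is in any of envelopes 3, 4, and 5 (prior 1/5 each): the presenter would have opened envelope 1 instead, probability 0; weight (1/5)·0 = 0 each.
The weights sum to 1/5.
So P(the cheque in envelope 3 | the presenter opened envelope 2) = 0 / (1/5) = 0.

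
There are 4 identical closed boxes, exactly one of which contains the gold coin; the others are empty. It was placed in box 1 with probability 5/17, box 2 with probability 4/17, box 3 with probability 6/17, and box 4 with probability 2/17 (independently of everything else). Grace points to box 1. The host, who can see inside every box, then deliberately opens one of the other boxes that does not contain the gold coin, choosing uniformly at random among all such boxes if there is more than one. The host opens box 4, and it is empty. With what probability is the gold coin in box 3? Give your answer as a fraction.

Condition on the true location of the gold coin.
If it is in box 1 (prior 5/17): the host has 3 equally likely choices, so probability 1/3; weight (5/17)·(1/3) = 5/51.
If it is in box 2 (prior 4/17): the host has 2 equally likely choices, so probability 1/2; weight (4/17)·(1/2) = 2/17.
If it is in box 3 (prior 6/17): the host has 2 equally likely choices, so probability 1/2; weight (6/17)·(1/2) = 3/17.
If it is in box 4 (prior 2/17): the host opened box 4, so this case is ruled out; weight (2/17)·0 = 0.
The weights sum to 20/51.
So P(the gold coin in box 3 | the host opened box 4) = (3/17) / (20/51) = 9/20.

9/20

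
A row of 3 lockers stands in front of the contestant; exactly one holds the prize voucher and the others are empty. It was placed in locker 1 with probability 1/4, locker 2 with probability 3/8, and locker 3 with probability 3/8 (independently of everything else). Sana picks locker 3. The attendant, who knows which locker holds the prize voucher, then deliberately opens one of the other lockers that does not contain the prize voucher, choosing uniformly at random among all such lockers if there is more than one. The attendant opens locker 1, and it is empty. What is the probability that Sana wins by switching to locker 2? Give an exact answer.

Condition on the true location of the prize voucher.
If it is in locker 1 (prior 1/4): the attendant opened locker 1, so this case is ruled out; weight (1/4)·0 = 0.
If it is in locker 2 (prior 3/8): the attendant has no choice, probability 1; weight (3/8)·1 = 3/8.
If it is in locker 3 (prior 3/8): the attendant has 2 equally likely choices, so probability 1/2; weight (3/8)·(1/2) = 3/16.
The weights sum to 9/16.
So P(the prize voucher in locker 2 | the attendant opened locker 1) = (3/8) / (9/16) = 2/3.

2/3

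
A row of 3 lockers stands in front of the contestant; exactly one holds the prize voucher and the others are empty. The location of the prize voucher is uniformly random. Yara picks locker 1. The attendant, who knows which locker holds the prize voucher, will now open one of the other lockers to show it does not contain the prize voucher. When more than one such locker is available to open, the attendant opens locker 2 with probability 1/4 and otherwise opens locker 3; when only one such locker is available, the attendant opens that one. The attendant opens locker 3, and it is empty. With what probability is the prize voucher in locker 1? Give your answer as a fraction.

3/7

Apply Bayes' rule, conditioning on where the prize voucher actually is.
If it is in locker 1 (prior 1/3): locker 2 is available but not opened, probability 3/4; weight (1/3)·(3/4) = 1/4.
If it is in locker 2 (prior 1/3): only locker 3 is available, probability 1; weight (1/3)·1 = 1/3.
If it is in locker 3 (prior 1/3): the attendant opened locker 3, so this case is ruled out; weight (1/3)·0 = 0.
The weights sum to 7/12.
So P(the prize voucher in locker 1 | the attendant opened locker 3) = (1/4) / (7/12) = 3/7.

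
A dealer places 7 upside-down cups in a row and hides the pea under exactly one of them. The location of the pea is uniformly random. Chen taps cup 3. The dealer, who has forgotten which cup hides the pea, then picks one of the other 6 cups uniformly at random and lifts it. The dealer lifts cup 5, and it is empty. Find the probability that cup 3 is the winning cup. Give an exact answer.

Consider each possible location of the pea in turn.
If it is under any of cups 1, 2, 3, 4, 6, and 7 (prior 1/7 each): the dealer picks cup 5 with probability 1/6 regardless, and it is not the prize; weight (1/7)·(1/6) = 1/42 each.
If it is under cup 5 (prior 1/7): the dealer opened cup 5, so this case is ruled out; weight (1/7)·0 = 0.
The weights sum to 1/7.
So P(the pea under cup 3 | the dealer opened cup 5) = (1/42) / (1/7) = 1/6.

1/6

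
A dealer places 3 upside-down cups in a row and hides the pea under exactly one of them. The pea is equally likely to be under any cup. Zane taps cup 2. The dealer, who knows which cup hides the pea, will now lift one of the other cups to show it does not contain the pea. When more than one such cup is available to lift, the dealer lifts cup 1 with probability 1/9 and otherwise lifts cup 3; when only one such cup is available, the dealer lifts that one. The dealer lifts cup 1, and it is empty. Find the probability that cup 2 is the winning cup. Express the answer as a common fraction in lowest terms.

Apply Bayes' rule, conditioning on where the pea actually is.
If it is under cup 1 (prior 1/3): the dealer opened cup 1, so this case is ruled out; weight (1/3)·0 = 0.
If it is under cup 2 (prior 1/3): cup 1 is available, opened with probability 1/9; weight (1/3)·(1/9) = 1/27.
If it is under cup 3 (prior 1/3): only cup 1 is available, probability 1; weight (1/3)·1 = 1/3.
The weights sum to 10/27.
So P(the pea under cup 2 | the dealer opened cup 1) = (1/27) / (10/27) = 1/10.

1/10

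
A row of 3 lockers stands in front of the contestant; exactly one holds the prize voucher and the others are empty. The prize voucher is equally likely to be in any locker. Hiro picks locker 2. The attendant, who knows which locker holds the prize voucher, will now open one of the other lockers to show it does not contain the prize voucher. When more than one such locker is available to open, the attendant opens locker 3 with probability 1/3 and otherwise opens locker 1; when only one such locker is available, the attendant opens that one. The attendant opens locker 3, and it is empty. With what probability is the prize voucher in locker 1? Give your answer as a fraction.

Apply Bayes' rule, conditioning on where the prize voucher actually is.
If it is in locker 1 (prior 1/3): only locker 3 is available, probability 1; weight (1/3)·1 = 1/3.
If it is in locker 2 (prior 1/3): locker 3 is available, opened with probability 1/3; weight (1/3)·(1/3) = 1/9.
If it is in locker 3 (prior 1/3): the attendant opened locker 3, so this case is ruled out; weight (1/3)·0 = 0.
The weights sum to 4/9.
So P(the prize voucher in locker 1 | the attendant opened locker 3) = (1/3) / (4/9) = 3/4.

3/4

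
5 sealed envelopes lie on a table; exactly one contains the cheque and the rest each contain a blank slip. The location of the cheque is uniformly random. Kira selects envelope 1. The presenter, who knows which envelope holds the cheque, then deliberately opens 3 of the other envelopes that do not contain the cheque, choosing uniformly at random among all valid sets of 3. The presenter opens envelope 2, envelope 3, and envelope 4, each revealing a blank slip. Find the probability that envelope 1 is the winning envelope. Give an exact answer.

Consider each possible location of the cheque in turn.
If it is in envelope 1 (prior 1/5): the presenter has 4 equally likely choices, so probability 1/4; weight (1/5)·(1/4) = 1/20.
If it is in any of envelopes 2, 3, and 4 (prior 1/5 each): that envelope was opened and seen not to hold the prize — ruled out; weight (1/5)·0 = 0 each.
If it is in envelope 5 (prior 1/5): the presenter has no choice, probability 1; weight (1/5)·1 = 1/5.
The weights sum to 1/4.
So P(the cheque in envelope 1 | the presenter opened envelope 2, envelope 3, and envelope 4) = (1/20) / (1/4) = 1/5.

1/5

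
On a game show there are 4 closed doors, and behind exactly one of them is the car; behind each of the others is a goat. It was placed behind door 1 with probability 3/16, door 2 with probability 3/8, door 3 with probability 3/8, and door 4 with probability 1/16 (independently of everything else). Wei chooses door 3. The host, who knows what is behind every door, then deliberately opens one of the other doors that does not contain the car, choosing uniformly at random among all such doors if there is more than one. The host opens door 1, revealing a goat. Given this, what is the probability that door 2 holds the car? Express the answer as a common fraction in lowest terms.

Condition on the true location of the car.
If it is behind door 1 (prior 3/16): the host opened door 1, so this case is ruled out; weight (3/16)·0 = 0.
If it is behind door 2 (prior 3/8): the host has 2 equally likely choices, so probability 1/2; weight (3/8)·(1/2) = 3/16.
If it is behind door 3 (prior 3/8): the host has 3 equally likely choices, so probability 1/3; weight (3/8)·(1/3) = 1/8.
If it is behind door 4 (prior 1/16): the host has 2 equally likely choices, so probability 1/2; weight (1/16)·(1/2) = 1/32.
The weights sum to 11/32.
So P(the car behind door 2 | the host opened door 1) = (3/16) / (11/32) = 6/11.

6/11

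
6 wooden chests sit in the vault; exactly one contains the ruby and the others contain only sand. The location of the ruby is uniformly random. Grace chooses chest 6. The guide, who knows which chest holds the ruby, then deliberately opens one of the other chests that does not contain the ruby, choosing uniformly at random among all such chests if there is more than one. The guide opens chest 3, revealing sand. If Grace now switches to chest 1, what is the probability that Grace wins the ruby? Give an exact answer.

Apply Bayes' rule, conditioning on where the ruby actually is.
If it is in any of chests 1, 2, 4, and 5 (prior 1/6 each): the guide has 4 equally likely choices, so probability 1/4; weight (1/6)·(1/4) = 1/24 each.
If it is in chest 3 (prior 1/6): the guide opened chest 3, so this case is ruled out; weight (1/6)·0 = 0.
If it is in chest 6 (prior 1/6): the guide has 5 equally likely choices, so probability 1/5; weight (1/6)·(1/5) = 1/30.
The weights sum to 1/5.
So P(the ruby in chest 1 | the guide opened chest 3) = (1/24) / (1/5) = 5/24.

5/24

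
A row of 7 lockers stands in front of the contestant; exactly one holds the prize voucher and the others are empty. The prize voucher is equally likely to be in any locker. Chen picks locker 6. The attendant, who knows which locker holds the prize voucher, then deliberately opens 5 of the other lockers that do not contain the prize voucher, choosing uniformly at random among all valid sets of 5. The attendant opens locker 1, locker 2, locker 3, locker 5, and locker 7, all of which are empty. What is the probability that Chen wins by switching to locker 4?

6/7

Consider each possible location of the prize voucher in turn.
If it is in any of lockers 1, 2, 3, 5, and 7 (prior 1/7 each): that locker was opened and seen not to hold the prize — ruled out; weight (1/7)·0 = 0 each.
If it is in locker 4 (prior 1/7): the attendant has no choice, probability 1; weight (1/7)·1 = 1/7.
If it is in locker 6 (prior 1/7): the attendant has 6 equally likely choices, so probability 1/6; weight (1/7)·(1/6) = 1/42.
The weights sum to 1/6.
So P(the prize voucher in locker 4 | the attendant opened locker 1, locker 2, locker 3, locker 5, and locker 7) = (1/7) / (1/6) = 6/7.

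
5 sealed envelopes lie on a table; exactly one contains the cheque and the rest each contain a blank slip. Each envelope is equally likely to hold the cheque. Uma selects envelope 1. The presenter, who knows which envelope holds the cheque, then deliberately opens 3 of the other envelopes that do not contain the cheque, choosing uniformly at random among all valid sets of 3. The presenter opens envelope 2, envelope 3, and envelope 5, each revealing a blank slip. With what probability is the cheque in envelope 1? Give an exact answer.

1/5

Consider each possible location of the cheque in turn.
If it is in envelope 1 (prior 1/5): the presenter has 4 equally likely choices, so probability 1/4; weight (1/5)·(1/4) = 1/20.
If it is in any of envelopes 2, 3, and 5 (prior 1/5 each): that envelope was opened and seen not to hold the prize — ruled out; weight (1/5)·0 = 0 each.
If it is in envelope 4 (prior 1/5): the presenter has no choice, probability 1; weight (1/5)·1 = 1/5.
The weights sum to 1/4.
So P(the cheque in envelope 1 | the presenter opened envelope 2, envelope 3, and envelope 5) = (1/20) / (1/4) = 1/5.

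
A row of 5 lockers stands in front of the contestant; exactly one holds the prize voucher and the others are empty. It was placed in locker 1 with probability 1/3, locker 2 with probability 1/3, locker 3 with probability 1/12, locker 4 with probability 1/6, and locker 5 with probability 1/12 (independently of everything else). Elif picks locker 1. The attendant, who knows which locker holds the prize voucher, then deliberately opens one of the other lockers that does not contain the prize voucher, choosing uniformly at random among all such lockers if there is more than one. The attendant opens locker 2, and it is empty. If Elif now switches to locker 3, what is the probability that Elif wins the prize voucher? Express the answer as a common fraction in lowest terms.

Apply Bayes' rule, conditioning on where the prize voucher actually is.
If it is in locker 1 (prior 1/3): the attendant has 4 equally likely choices, so probability 1/4; weight (1/3)·(1/4) = 1/12.
If it is in locker 2 (prior 1/3): the attendant opened locker 2, so this case is ruled out; weight (1/3)·0 = 0.
If it is in either of lockers 3 and 5 (prior 1/12 each): the attendant has 3 equally likely choices, so probability 1/3; weight (1/12)·(1/3) = 1/36 each.
If it is in locker 4 (prior 1/6): the attendant has 3 equally likely choices, so probability 1/3; weight (1/6)·(1/3) = 1/18.
The weights sum to 7/36.
So P(the prize voucher in locker 3 | the attendant opened locker 2) = (1/36) / (7/36) = 1/7.

1/7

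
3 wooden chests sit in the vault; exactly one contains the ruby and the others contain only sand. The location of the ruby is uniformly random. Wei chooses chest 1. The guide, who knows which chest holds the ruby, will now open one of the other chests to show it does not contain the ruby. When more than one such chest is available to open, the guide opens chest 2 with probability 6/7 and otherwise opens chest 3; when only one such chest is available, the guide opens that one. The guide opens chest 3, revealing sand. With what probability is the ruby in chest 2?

Consider each possible location of the ruby in turn.
If it is in chest 1 (prior 1/3): chest 2 is available but not opened, probability 1/7; weight (1/3)·(1/7) = 1/21.
If it is in chest 2 (prior 1/3): only chest 3 is available, probability 1; weight (1/3)·1 = 1/3.
If it is in chest 3 (prior 1/3): the guide opened chest 3, so this case is ruled out; weight (1/3)·0 = 0.
The weights sum to 8/21.
So P(the ruby in chest 2 | the guide opened chest 3) = (1/3) / (8/21) = 7/8.

7/8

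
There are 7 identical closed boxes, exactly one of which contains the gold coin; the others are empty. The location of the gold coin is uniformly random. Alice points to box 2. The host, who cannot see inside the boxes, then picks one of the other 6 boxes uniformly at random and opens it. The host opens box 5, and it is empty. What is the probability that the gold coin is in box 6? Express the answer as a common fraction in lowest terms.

1/6

Condition on the true location of the gold coin.
If it is in any of boxes 1, 2, 3, 4, 6, and 7 (prior 1/7 each): the host picks box 5 with probability 1/6 regardless, and it is not the prize; weight (1/7)·(1/6) = 1/42 each.
If it is in box 5 (prior 1/7): the host opened box 5, so this case is ruled out; weight (1/7)·0 = 0.
The weights sum to 1/7.
So P(the gold coin in box 6 | the host opened box 5) = (1/42) / (1/7) = 1/6.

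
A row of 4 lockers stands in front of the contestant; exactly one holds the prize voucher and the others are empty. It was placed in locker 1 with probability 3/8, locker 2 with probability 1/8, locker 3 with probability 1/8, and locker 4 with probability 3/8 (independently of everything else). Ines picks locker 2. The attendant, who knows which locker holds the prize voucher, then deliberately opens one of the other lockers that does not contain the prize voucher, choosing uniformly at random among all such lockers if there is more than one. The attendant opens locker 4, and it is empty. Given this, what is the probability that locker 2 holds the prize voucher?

Apply Bayes' rule, conditioning on where the prize voucher actually is.
If it is in locker 1 (prior 3/8): the attendant has 2 equally likely choices, so probability 1/2; weight (3/8)·(1/2) = 3/16.
If it is in locker 2 (prior 1/8): the attendant has 3 equally likely choices, so probability 1/3; weight (1/8)·(1/3) = 1/24.
If it is in locker 3 (prior 1/8): the attendant has 2 equally likely choices, so probability 1/2; weight (1/8)·(1/2) = 1/16.
If it is in locker 4 (prior 3/8): the attendant opened locker 4, so this case is ruled out; weight (3/8)·0 = 0.
The weights sum to 7/24.
So P(the prize voucher in locker 2 | the attendant opened locker 4) = (1/24) / (7/24) = 1/7.

1/7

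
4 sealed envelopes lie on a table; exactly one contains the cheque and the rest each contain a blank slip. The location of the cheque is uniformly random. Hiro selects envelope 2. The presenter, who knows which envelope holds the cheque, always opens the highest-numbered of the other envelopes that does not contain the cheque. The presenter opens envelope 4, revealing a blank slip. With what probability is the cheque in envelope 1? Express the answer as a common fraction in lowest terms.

Consider each possible location of the cheque in turn.
If it is in any of envelopes 1, 2, and 3 (prior 1/4 each): envelope 4 is the highest-numbered option available, probability 1; weight (1/4)·1 = 1/4 each.
If it is in envelope 4 (prior 1/4): the presenter opened envelope 4, so this case is ruled out; weight (1/4)·0 = 0.
The weights sum to 3/4.
So P(the cheque in envelope 1 | the presenter opened envelope 4) = (1/4) / (3/4) = 1/3.

1/3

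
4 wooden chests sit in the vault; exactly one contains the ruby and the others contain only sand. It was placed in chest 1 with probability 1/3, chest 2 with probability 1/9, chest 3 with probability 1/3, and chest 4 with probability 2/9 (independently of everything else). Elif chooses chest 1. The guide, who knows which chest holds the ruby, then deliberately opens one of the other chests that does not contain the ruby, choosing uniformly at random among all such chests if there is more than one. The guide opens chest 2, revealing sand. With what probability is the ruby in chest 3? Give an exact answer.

3/7

Consider each possible location of the ruby in turn.
If it is in chest 1 (prior 1/3): the guide has 3 equally likely choices, so probability 1/3; weight (1/3)·(1/3) = 1/9.
If it is in chest 2 (prior 1/9): the guide opened chest 2, so this case is ruled out; weight (1/9)·0 = 0.
If it is in chest 3 (prior 1/3): the guide has 2 equally likely choices, so probability 1/2; weight (1/3)·(1/2) = 1/6.
If it is in chest 4 (prior 2/9): the guide has 2 equally likely choices, so probability 1/2; weight (2/9)·(1/2) = 1/9.
The weights sum to 7/18.
So P(the ruby in chest 3 | the guide opened chest 2) = (1/6) / (7/18) = 3/7.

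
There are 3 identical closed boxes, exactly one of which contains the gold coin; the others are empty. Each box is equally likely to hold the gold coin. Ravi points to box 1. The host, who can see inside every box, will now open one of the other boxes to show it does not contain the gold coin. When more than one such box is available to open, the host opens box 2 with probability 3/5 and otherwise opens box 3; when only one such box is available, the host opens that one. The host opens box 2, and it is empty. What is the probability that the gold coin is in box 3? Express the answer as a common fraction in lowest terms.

5/8

Condition on the true location of the gold coin.
If it is in box 1 (prior 1/3): box 2 is available, opened with probability 3/5; weight (1/3)·(3/5) = 1/5.
If it is in box 2 (prior 1/3): the host opened box 2, so this case is ruled out; weight (1/3)·0 = 0.
If it is in box 3 (prior 1/3): only box 2 is available, probability 1; weight (1/3)·1 = 1/3.
The weights sum to 8/15.
So P(the gold coin in box 3 | the host opened box 2) = (1/3) / (8/15) = 5/8.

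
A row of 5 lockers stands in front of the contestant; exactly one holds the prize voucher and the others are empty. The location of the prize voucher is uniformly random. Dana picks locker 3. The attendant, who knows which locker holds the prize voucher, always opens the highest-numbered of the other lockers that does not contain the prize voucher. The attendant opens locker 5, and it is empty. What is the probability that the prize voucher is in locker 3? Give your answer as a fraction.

1/4

Consider each possible location of the prize voucher in turn.
If it is in any of lockers 1, 2, 3, and 4 (prior 1/5 each): locker 5 is the highest-numbered option available, probability 1; weight (1/5)·1 = 1/5 each.
If it is in locker 5 (prior 1/5): the attendant opened locker 5, so this case is ruled out; weight (1/5)·0 = 0.
The weights sum to 4/5.
So P(the prize voucher in locker 3 | the attendant opened locker 5) = (1/5) / (4/5) = 1/4.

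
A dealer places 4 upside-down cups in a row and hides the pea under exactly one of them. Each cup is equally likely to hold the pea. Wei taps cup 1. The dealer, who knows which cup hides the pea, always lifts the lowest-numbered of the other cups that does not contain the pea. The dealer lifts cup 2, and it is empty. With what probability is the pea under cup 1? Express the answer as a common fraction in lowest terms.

Condition on the true location of the pea.
If it is under any of cups 1, 3, and 4 (prior 1/4 each): cup 2 is the lowest-numbered option available, probability 1; weight (1/4)·1 = 1/4 each.
If it is under cup 2 (prior 1/4): the dealer opened cup 2, so this case is ruled out; weight (1/4)·0 = 0.
The weights sum to 3/4.
So P(the pea under cup 1 | the dealer opened cup 2) = (1/4) / (3/4) = 1/3.

1/3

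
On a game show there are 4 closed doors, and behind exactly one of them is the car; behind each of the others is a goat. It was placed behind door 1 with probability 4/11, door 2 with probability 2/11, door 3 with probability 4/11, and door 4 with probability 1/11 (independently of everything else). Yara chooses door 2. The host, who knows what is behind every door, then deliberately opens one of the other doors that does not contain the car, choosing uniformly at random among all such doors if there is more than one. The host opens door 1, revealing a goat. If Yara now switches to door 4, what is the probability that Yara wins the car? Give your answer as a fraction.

Consider each possible location of the car in turn.
If it is behind door 1 (prior 4/11): the host opened door 1, so this case is ruled out; weight (4/11)·0 = 0.
If it is behind door 2 (prior 2/11): the host has 3 equally likely choices, so probability 1/3; weight (2/11)·(1/3) = 2/33.
If it is behind door 3 (prior 4/11): the host has 2 equally likely choices, so probability 1/2; weight (4/11)·(1/2) = 2/11.
If it is behind door 4 (prior 1/11): the host has 2 equally likely choices, so probability 1/2; weight (1/11)·(1/2) = 1/22.
The weights sum to 19/66.
So P(the car behind door 4 | the host opened door 1) = (1/22) / (19/66) = 3/19.

3/19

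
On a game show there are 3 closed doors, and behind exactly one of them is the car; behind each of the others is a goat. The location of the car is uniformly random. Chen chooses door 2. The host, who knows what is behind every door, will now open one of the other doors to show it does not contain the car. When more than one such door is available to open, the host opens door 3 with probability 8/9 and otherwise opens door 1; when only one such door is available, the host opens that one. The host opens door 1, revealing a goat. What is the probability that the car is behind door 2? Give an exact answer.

Consider each possible location of the car in turn.
If it is behind door 1 (prior 1/3): the host opened door 1, so this case is ruled out; weight (1/3)·0 = 0.
If it is behind door 2 (prior 1/3): door 3 is available but not opened, probability 1/9; weight (1/3)·(1/9) = 1/27.
If it is behind door 3 (prior 1/3): only door 1 is available, probability 1; weight (1/3)·1 = 1/3.
The weights sum to 10/27.
So P(the car behind door 2 | the host opened door 1) = (1/27) / (10/27) = 1/10.

1/10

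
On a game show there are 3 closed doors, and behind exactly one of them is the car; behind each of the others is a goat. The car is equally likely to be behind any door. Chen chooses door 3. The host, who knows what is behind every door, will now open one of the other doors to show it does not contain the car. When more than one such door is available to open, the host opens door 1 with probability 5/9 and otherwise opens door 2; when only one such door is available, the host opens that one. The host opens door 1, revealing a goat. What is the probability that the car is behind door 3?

5/14

Condition on the true location of the car.
If it is behind door 1 (prior 1/3): the host opened door 1, so this case is ruled out; weight (1/3)·0 = 0.
If it is behind door 2 (prior 1/3): only door 1 is available, probability 1; weight (1/3)·1 = 1/3.
If it is behind door 3 (prior 1/3): door 1 is available, opened with probability 5/9; weight (1/3)·(5/9) = 5/27.
The weights sum to 14/27.
So P(the car behind door 3 | the host opened door 1) = (5/27) / (14/27) = 5/14.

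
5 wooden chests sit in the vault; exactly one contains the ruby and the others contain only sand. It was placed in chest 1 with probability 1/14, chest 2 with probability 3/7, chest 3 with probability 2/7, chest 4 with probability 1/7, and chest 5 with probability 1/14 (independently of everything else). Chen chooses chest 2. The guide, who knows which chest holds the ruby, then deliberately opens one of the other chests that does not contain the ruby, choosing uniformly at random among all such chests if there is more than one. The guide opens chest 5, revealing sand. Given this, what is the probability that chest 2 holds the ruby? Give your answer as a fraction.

9/23

Apply Bayes' rule, conditioning on where the ruby actually is.
If it is in chest 1 (prior 1/14): the guide has 3 equally likely choices, so probability 1/3; weight (1/14)·(1/3) = 1/42.
If it is in chest 2 (prior 3/7): the guide has 4 equally likely choices, so probability 1/4; weight (3/7)·(1/4) = 3/28.
If it is in chest 3 (prior 2/7): the guide has 3 equally likely choices, so probability 1/3; weight (2/7)·(1/3) = 2/21.
If it is in chest 4 (prior 1/7): the guide has 3 equally likely choices, so probability 1/3; weight (1/7)·(1/3) = 1/21.
If it is in chest 5 (prior 1/14): the guide opened chest 5, so this case is ruled out; weight (1/14)·0 = 0.
The weights sum to 23/84.
So P(the ruby in chest 2 | the guide opened chest 5) = (3/28) / (23/84) = 9/23.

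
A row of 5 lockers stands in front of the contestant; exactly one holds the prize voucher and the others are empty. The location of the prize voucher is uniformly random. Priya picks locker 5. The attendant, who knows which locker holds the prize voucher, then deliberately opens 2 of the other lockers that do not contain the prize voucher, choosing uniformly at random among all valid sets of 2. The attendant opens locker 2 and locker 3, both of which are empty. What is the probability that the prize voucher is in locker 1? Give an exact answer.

Apply Bayes' rule, conditioning on where the prize voucher actually is.
If it is in either of lockers 1 and 4 (prior 1/5 each): the attendant has 3 equally likely choices, so probability 1/3; weight (1/5)·(1/3) = 1/15 each.
If it is in either of lockers 2 and 3 (prior 1/5 each): that locker was opened and seen not to hold the prize — ruled out; weight (1/5)·0 = 0 each.
If it is in locker 5 (prior 1/5): the attendant has 6 equally likely choices, so probability 1/6; weight (1/5)·(1/6) = 1/30.
The weights sum to 1/6.
So P(the prize voucher in locker 1 | the attendant opened locker 2 and locker 3) = (1/15) / (1/6) = 2/5.

2/5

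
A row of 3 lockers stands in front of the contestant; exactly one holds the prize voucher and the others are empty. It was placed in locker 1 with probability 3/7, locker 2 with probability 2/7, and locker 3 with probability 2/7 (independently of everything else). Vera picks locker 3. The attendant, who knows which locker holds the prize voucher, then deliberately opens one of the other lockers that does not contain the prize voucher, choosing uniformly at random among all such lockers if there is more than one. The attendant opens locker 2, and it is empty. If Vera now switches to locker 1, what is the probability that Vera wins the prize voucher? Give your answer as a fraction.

Consider each possible location of the prize voucher in turn.
If it is in locker 1 (prior 3/7): the attendant has no choice, probability 1; weight (3/7)·1 = 3/7.
If it is in locker 2 (prior 2/7): the attendant opened locker 2, so this case is ruled out; weight (2/7)·0 = 0.
If it is in locker 3 (prior 2/7): the attendant has 2 equally likely choices, so probability 1/2; weight (2/7)·(1/2) = 1/7.
The weights sum to 4/7.
So P(the prize voucher in locker 1 | the attendant opened locker 2) = (3/7) / (4/7) = 3/4.

3/4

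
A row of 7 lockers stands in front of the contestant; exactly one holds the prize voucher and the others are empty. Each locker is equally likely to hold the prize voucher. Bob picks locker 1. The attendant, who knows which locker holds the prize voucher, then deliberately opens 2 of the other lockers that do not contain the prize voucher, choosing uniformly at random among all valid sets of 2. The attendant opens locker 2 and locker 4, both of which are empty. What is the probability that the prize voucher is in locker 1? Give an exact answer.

1/7

Consider each possible location of the prize voucher in turn.
If it is in locker 1 (prior 1/7): the attendant has 15 equally likely choices, so probability 1/15; weight (1/7)·(1/15) = 1/105.
If it is in either of lockers 2 and 4 (prior 1/7 each): that locker was opened and seen not to hold the prize — ruled out; weight (1/7)·0 = 0 each.
If it is in any of lockers 3, 5, 6, and 7 (prior 1/7 each): the attendant has 10 equally likely choices, so probability 1/10; weight (1/7)·(1/10) = 1/70 each.
The weights sum to 1/15.
So P(the prize voucher in locker 1 | the attendant opened locker 2 and locker 4) = (1/105) / (1/15) = 1/7.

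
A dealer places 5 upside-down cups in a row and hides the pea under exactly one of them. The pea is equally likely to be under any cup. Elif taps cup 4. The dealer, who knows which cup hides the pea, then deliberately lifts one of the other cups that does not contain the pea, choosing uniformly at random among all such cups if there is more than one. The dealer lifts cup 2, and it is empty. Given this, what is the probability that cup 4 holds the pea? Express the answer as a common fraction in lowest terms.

1/5

Consider each possible location of the pea in turn.
If it is under any of cups 1, 3, and 5 (prior 1/5 each): the dealer has 3 equally likely choices, so probability 1/3; weight (1/5)·(1/3) = 1/15 each.
If it is under cup 2 (prior 1/5): the dealer opened cup 2, so this case is ruled out; weight (1/5)·0 = 0.
If it is under cup 4 (prior 1/5): the dealer has 4 equally likely choices, so probability 1/4; weight (1/5)·(1/4) = 1/20.
The weights sum to 1/4.
So P(the pea under cup 4 | the dealer opened cup 2) = (1/20) / (1/4) = 1/5.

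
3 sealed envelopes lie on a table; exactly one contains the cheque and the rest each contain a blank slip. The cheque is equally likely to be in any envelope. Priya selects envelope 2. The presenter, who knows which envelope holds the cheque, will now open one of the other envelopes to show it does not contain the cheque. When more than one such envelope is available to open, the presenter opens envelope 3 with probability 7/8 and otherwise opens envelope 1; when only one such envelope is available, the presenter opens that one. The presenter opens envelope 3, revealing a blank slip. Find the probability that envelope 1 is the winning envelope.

8/15

Condition on the true location of the cheque.
If it is in envelope 1 (prior 1/3): only envelope 3 is available, probability 1; weight (1/3)·1 = 1/3.
If it is in envelope 2 (prior 1/3): envelope 3 is available, opened with probability 7/8; weight (1/3)·(7/8) = 7/24.
If it is in envelope 3 (prior 1/3): the presenter opened envelope 3, so this case is ruled out; weight (1/3)·0 = 0.
The weights sum to 5/8.
So P(the cheque in envelope 1 | the presenter opened envelope 3) = (1/3) / (5/8) = 8/15.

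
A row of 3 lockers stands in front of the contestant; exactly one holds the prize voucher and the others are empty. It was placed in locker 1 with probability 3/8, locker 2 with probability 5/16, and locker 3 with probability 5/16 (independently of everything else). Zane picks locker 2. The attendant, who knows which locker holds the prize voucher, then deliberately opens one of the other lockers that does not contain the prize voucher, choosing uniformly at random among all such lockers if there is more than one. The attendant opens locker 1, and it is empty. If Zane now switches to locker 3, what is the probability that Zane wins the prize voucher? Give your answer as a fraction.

2/3

Condition on the true location of the prize voucher.
If it is in locker 1 (prior 3/8): the attendant opened locker 1, so this case is ruled out; weight (3/8)·0 = 0.
If it is in locker 2 (prior 5/16): the attendant has 2 equally likely choices, so probability 1/2; weight (5/16)·(1/2) = 5/32.
If it is in locker 3 (prior 5/16): the attendant has no choice, probability 1; weight (5/16)·1 = 5/16.
The weights sum to 15/32.
So P(the prize voucher in locker 3 | the attendant opened locker 1) = (5/16) / (15/32) = 2/3.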